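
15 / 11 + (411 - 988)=-6332 / 11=-575.64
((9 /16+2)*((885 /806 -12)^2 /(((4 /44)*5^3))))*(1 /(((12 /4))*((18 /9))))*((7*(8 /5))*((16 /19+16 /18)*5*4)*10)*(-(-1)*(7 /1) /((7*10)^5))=143158457167 /1984536474375000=0.00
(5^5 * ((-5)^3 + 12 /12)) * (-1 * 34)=13175000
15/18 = 5/6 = 0.83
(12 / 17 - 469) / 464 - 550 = -551.01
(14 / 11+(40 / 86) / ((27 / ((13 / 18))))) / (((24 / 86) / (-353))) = -13035937 / 8019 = -1625.63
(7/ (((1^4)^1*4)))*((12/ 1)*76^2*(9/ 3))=363888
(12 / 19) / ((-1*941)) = -12 / 17879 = -0.00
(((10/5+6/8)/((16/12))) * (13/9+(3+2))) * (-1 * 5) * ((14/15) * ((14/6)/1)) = -15631/108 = -144.73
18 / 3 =6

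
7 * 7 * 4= 196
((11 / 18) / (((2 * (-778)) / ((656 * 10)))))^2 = 81360400 / 12257001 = 6.64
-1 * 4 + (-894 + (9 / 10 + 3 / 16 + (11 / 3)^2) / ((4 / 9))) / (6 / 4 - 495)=-356063 / 157920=-2.25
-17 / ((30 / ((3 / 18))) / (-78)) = 221 / 30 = 7.37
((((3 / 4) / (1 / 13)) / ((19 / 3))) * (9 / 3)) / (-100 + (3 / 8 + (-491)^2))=234 / 12209723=0.00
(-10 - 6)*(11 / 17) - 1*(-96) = 1456 / 17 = 85.65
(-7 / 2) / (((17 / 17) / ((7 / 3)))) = -49 / 6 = -8.17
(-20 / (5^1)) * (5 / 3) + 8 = 1.33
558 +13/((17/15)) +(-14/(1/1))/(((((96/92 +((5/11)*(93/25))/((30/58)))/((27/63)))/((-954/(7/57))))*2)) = 19389463809/3245963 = 5973.41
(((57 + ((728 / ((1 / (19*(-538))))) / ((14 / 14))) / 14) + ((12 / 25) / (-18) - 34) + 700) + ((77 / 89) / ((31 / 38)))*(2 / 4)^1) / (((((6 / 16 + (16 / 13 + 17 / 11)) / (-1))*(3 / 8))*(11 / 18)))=735050.19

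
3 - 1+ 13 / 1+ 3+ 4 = 22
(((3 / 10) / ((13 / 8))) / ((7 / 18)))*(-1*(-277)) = 59832 / 455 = 131.50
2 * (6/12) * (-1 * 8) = -8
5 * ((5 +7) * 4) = 240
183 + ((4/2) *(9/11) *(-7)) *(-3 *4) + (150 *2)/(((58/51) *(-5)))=267.70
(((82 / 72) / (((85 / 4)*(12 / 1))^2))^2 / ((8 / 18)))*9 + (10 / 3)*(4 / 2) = 1804053601681 / 270608040000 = 6.67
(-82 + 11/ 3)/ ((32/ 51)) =-3995/ 32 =-124.84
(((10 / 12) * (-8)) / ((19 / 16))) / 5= -64 / 57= -1.12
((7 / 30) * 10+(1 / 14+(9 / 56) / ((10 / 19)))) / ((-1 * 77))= -4553 / 129360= -0.04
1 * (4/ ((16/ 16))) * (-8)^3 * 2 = -4096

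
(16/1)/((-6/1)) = -2.67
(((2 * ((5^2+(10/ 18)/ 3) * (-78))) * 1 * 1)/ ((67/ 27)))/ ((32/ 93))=-308295/ 67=-4601.42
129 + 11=140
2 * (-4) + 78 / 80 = -281 / 40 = -7.02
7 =7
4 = 4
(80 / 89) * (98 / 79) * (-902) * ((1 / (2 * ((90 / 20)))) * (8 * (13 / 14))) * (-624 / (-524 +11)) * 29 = -316875919360 / 10820709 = -29284.21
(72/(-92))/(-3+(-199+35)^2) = -18/618539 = -0.00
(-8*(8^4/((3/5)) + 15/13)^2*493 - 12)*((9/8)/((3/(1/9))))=-69914993412413/9126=-7661077516.15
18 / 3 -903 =-897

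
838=838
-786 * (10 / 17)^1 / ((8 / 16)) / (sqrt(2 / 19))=-7860 * sqrt(38) / 17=-2850.13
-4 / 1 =-4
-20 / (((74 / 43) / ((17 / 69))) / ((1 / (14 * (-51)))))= 0.00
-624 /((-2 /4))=1248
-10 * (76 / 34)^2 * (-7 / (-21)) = -14440 / 867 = -16.66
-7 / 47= -0.15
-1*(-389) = 389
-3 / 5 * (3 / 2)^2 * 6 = -81 / 10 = -8.10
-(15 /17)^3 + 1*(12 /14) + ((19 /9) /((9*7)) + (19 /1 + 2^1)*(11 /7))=92494583 /2785671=33.20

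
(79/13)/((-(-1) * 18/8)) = 316/117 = 2.70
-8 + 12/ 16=-29/ 4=-7.25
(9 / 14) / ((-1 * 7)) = -9 / 98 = -0.09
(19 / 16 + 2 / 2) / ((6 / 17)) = 595 / 96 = 6.20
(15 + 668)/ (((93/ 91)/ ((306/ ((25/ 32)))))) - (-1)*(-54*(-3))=202992942/ 775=261926.38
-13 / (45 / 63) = -91 / 5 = -18.20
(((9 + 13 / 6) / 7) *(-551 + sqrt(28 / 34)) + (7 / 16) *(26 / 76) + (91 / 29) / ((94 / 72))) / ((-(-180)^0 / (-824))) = -1570976612669 / 2175348 + 27604 *sqrt(238) / 357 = -720979.68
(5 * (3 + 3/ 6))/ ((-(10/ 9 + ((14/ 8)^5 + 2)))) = -4608/ 5141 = -0.90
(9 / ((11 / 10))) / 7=90 / 77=1.17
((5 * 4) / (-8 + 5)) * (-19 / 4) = 95 / 3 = 31.67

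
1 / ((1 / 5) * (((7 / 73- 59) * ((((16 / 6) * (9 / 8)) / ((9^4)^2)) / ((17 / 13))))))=-1592754.35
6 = 6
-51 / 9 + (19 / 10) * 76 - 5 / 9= 6218 / 45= 138.18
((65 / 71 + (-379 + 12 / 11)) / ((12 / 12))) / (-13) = 294432 / 10153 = 29.00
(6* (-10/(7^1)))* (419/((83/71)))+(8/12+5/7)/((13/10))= -69588590/22659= -3071.12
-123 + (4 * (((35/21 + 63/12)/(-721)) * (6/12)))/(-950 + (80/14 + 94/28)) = -500666128/4070457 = -123.00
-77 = -77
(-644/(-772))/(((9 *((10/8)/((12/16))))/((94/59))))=15134/170805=0.09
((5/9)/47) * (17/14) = 85/5922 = 0.01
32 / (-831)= -32 / 831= -0.04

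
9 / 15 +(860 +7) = 4338 / 5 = 867.60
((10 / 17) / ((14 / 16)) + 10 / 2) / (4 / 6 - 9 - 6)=-2025 / 5117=-0.40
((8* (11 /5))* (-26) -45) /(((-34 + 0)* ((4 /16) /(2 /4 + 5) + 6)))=2.45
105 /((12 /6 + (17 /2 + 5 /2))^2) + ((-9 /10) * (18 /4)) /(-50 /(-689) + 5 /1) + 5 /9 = 0.38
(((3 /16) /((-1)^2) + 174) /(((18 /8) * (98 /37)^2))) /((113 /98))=1271801 /132888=9.57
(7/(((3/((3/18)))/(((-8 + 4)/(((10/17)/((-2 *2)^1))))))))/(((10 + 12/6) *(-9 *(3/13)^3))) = -261443/32805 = -7.97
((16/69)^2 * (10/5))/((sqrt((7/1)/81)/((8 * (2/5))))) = 8192 * sqrt(7)/18515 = 1.17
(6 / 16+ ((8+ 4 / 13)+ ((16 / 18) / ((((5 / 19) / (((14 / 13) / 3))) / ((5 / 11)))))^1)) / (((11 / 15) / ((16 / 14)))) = 203725 / 14157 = 14.39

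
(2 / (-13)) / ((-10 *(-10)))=-1 / 650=-0.00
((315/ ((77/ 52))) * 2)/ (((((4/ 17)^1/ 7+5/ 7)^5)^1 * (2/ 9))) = 502566080774940/ 61424653939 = 8181.83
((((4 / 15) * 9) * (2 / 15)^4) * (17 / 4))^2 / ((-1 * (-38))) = 36992 / 135263671875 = 0.00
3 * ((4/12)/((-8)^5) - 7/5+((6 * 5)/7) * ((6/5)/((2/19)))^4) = 6226062310549/28672000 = 217147.82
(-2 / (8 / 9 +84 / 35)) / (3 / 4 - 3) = 10 / 37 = 0.27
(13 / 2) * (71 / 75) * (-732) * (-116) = 13062296 / 25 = 522491.84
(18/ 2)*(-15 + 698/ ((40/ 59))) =182619/ 20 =9130.95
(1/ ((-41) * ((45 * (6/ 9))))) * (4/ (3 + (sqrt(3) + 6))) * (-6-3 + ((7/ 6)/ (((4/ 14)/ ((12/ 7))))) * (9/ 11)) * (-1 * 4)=-144/ 29315 + 16 * sqrt(3)/ 29315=-0.00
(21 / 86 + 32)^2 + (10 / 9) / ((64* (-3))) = 1660929019 / 1597536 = 1039.68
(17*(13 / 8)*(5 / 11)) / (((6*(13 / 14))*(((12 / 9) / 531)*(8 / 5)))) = 1579725 / 2816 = 560.98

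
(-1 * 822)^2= 675684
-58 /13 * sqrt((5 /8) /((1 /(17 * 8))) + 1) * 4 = -232 * sqrt(86) /13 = -165.50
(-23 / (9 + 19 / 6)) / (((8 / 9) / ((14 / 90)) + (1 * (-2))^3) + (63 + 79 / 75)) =-36225 / 1183622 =-0.03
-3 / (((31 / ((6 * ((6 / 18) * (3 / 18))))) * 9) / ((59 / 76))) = -59 / 21204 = -0.00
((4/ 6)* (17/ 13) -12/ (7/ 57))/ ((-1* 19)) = 26438/ 5187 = 5.10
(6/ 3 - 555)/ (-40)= 553/ 40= 13.82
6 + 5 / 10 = 13 / 2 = 6.50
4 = 4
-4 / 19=-0.21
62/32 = 31/16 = 1.94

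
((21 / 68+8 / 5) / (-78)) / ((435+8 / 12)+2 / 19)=-209 / 3721640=-0.00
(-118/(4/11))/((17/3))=-1947/34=-57.26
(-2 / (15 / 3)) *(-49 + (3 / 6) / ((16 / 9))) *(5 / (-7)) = -1559 / 112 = -13.92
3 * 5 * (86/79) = 1290/79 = 16.33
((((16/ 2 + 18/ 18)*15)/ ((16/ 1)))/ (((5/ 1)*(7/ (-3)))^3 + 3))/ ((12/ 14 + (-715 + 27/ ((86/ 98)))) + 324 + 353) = 1097145/ 1313946976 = 0.00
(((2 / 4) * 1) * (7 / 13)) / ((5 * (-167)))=-7 / 21710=-0.00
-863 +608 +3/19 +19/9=-43217/171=-252.73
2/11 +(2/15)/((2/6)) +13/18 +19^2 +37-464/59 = 22863989/58410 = 391.44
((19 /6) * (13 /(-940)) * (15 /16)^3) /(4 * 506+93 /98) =-41895 /2350956544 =-0.00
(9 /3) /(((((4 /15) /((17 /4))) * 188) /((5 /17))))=225 /3008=0.07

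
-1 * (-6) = 6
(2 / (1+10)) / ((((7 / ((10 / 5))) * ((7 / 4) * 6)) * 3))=8 / 4851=0.00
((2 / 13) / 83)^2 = 4 / 1164241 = 0.00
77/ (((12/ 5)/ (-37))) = -14245/ 12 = -1187.08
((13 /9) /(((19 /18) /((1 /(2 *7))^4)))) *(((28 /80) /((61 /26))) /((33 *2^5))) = 169 /33583925760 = 0.00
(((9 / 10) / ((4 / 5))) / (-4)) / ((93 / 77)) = -231 / 992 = -0.23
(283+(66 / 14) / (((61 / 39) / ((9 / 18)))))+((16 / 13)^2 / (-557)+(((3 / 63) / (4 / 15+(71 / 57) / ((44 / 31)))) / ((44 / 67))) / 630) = 10337629370526280 / 36335568531717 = 284.50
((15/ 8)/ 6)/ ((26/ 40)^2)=125/ 169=0.74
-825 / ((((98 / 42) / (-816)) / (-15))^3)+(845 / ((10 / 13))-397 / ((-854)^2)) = -607969268891518327397 / 5105212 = -119087957344674.10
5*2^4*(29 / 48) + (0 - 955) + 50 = -2570 / 3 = -856.67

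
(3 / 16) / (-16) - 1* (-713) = 712.99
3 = 3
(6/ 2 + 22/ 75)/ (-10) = -247/ 750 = -0.33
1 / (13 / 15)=15 / 13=1.15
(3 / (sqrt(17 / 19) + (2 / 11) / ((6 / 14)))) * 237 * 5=-31205790 / 14789 + 3871395 * sqrt(323) / 14789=2594.61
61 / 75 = 0.81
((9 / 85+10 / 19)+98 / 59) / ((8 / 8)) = 218509 / 95285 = 2.29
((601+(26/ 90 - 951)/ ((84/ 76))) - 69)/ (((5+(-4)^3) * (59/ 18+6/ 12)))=155059/ 105315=1.47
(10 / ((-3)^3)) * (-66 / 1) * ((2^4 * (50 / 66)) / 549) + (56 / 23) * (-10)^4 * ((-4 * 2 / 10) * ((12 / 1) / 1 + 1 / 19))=-1520717720000 / 6477651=-234763.76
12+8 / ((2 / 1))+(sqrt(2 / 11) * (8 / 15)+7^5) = 16823.23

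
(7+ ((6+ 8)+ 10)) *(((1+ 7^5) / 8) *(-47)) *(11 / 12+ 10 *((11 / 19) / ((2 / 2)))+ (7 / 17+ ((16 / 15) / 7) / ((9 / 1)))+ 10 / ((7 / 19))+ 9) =-132479814.15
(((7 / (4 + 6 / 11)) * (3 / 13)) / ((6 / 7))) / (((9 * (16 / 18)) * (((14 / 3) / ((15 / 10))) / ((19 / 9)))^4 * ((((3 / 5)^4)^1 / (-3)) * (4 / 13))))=-35838275 / 43352064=-0.83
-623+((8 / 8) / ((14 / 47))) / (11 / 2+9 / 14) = -53531 / 86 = -622.45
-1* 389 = -389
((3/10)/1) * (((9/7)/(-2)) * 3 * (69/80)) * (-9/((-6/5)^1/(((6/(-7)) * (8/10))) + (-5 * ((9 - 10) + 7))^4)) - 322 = -2921190260899/9072019600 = -322.00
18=18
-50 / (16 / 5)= -125 / 8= -15.62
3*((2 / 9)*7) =14 / 3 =4.67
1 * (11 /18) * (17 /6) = 187 /108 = 1.73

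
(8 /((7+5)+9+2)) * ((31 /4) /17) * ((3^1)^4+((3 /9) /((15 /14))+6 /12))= 228253 /17595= 12.97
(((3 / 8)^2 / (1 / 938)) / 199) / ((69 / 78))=54873 / 73232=0.75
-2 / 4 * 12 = -6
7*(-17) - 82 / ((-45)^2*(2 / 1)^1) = -119.02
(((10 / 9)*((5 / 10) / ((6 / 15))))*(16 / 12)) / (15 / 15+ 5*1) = 25 / 81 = 0.31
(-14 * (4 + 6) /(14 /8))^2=6400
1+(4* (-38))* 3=-455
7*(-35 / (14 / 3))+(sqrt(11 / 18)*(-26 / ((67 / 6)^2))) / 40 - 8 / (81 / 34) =-9049 / 162 - 39*sqrt(22) / 44890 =-55.86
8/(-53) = -8/53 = -0.15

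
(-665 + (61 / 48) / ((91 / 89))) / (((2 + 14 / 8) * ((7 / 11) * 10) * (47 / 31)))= -988658231 / 53890200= -18.35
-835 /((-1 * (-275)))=-3.04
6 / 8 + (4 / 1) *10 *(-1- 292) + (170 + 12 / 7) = -323331 / 28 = -11547.54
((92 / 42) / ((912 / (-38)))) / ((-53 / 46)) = 529 / 6678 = 0.08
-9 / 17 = -0.53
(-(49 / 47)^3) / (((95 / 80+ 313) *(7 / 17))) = -4571504 / 521918221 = -0.01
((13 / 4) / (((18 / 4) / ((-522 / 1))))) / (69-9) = -377 / 60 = -6.28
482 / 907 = 0.53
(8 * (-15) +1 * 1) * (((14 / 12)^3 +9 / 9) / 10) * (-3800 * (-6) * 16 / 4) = -25277980 / 9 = -2808664.44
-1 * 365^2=-133225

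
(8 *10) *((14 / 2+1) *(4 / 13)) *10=25600 / 13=1969.23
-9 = -9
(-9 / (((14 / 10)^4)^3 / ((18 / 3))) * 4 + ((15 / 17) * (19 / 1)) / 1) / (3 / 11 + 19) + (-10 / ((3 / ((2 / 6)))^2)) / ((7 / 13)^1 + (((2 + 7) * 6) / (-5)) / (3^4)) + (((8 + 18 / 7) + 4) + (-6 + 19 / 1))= 2972768111529972823 / 106402570021437732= 27.94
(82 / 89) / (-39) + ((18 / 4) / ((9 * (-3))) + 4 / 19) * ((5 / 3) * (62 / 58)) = 0.05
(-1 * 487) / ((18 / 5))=-2435 / 18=-135.28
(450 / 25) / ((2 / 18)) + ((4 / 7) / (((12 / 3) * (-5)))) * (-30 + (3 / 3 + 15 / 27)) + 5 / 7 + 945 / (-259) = 1863382 / 11655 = 159.88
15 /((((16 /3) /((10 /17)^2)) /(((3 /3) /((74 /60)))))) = 0.79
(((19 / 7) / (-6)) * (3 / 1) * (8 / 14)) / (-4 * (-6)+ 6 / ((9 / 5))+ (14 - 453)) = 0.00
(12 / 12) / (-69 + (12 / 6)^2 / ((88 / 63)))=-22 / 1455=-0.02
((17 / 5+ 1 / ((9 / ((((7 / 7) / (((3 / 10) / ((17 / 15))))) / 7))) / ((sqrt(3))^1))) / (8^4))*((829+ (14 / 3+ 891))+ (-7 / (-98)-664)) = 757367*sqrt(3) / 48771072+ 757367 / 860160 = 0.91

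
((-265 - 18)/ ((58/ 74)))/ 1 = -10471/ 29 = -361.07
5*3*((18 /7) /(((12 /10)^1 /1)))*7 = 225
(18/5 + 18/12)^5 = 345025251/100000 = 3450.25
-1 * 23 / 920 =-1 / 40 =-0.02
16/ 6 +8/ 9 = 32/ 9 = 3.56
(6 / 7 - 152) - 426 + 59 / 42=-575.74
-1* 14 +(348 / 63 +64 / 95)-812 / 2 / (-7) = 100144 / 1995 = 50.20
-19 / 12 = -1.58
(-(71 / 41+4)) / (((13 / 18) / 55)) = -232650 / 533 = -436.49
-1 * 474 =-474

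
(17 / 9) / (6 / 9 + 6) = 17 / 60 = 0.28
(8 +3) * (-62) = -682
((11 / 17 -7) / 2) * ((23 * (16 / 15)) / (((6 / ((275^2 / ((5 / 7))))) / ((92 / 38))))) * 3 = -3226053600 / 323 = -9987782.04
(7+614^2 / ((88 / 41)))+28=3864979 / 22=175680.86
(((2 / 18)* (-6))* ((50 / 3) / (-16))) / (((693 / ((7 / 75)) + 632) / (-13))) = -325 / 290052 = -0.00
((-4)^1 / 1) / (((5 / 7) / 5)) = -28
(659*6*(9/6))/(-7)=-5931/7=-847.29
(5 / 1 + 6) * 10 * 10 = 1100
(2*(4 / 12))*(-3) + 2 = 0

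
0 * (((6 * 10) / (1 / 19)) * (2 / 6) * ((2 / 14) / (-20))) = 0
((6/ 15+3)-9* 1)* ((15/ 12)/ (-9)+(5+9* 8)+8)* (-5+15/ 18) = 106925/ 54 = 1980.09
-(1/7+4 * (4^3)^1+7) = -1842/7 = -263.14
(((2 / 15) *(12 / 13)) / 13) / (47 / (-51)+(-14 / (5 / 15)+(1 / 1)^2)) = -204 / 903305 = -0.00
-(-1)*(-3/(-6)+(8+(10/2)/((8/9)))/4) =3.91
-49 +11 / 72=-3517 / 72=-48.85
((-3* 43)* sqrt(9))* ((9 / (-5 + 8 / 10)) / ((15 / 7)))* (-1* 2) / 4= -193.50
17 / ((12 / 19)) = 323 / 12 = 26.92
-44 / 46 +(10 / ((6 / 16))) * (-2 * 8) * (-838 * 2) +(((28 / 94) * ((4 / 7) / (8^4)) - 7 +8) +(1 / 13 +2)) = 15435627128705 / 21585408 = 715095.45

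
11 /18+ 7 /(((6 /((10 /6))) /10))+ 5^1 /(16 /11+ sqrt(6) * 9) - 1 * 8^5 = -3451307449 /105390+ 1089 * sqrt(6) /11710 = -32747.73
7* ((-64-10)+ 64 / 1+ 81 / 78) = -1631 / 26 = -62.73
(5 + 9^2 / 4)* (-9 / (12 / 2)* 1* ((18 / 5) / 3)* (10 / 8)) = -909 / 16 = -56.81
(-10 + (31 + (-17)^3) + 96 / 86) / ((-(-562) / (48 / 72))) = -210308 / 36249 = -5.80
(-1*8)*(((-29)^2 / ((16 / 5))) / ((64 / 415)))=-1745075 / 128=-13633.40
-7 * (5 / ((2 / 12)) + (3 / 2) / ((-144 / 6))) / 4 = -3353 / 64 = -52.39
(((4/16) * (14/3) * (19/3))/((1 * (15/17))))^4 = 26133781118641/5314410000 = 4917.53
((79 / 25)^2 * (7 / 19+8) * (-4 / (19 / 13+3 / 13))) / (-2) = 12900147 / 130625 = 98.76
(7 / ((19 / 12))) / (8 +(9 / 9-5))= 21 / 19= 1.11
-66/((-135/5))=2.44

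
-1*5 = -5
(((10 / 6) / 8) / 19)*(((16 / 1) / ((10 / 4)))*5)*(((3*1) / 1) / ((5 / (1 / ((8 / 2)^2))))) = 1 / 76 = 0.01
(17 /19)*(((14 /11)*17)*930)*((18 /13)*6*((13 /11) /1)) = 406380240 /2299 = 176763.91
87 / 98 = 0.89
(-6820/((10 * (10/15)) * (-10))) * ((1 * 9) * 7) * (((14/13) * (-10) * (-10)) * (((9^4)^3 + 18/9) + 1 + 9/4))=2548322167580325675/13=196024782121563513.46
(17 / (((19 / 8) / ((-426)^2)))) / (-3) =-8226912 / 19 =-432995.37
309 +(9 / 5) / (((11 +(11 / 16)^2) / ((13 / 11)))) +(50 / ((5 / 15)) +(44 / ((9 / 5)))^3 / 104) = 305984994203 / 510289065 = 599.63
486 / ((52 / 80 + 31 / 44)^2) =5880600 / 22201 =264.88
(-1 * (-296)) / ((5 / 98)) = 5801.60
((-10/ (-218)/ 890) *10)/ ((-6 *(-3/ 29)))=145/ 174618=0.00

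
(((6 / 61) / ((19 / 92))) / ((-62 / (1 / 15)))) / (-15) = 92 / 2694675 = 0.00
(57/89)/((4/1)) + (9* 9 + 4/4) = 29249/356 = 82.16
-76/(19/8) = -32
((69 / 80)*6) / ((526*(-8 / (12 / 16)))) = -621 / 673280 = -0.00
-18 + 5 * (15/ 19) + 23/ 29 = -7306/ 551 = -13.26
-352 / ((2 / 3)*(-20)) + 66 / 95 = 2574 / 95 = 27.09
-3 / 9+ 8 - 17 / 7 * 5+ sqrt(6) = -94 / 21+ sqrt(6) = -2.03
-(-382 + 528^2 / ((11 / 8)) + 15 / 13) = -202371.15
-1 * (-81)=81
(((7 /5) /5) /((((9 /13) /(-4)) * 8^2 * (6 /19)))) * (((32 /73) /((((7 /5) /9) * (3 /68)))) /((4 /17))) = -71383 /3285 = -21.73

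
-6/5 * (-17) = 102/5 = 20.40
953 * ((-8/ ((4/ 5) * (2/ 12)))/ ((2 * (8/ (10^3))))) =-3573750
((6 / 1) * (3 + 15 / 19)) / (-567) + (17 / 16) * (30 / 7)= 14407 / 3192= 4.51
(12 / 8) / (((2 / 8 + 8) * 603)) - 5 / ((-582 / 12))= 66524 / 643401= 0.10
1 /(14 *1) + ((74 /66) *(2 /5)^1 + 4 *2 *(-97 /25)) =-352507 /11550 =-30.52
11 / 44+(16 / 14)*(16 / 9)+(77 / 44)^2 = 5387 / 1008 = 5.34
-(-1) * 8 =8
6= 6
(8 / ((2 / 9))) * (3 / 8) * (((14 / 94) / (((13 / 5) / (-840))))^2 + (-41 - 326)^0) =23347799667 / 746642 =31270.41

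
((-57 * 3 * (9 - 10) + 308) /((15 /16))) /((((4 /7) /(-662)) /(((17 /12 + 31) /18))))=-431728927 /405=-1065997.35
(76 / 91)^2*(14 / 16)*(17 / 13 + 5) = 59204 / 15379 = 3.85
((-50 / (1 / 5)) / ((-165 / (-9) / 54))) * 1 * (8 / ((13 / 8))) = -518400 / 143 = -3625.17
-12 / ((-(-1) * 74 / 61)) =-366 / 37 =-9.89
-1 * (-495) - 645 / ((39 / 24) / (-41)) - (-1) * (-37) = 217514 / 13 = 16731.85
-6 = -6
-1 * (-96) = 96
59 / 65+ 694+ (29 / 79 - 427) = 1377591 / 5135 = 268.27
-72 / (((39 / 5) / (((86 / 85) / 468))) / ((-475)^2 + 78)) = -38820916 / 8619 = -4504.11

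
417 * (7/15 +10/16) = 18209/40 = 455.22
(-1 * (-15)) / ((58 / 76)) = 570 / 29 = 19.66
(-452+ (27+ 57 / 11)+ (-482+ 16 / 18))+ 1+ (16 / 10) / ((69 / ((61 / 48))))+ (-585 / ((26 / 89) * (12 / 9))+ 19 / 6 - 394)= -254350751 / 91080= -2792.61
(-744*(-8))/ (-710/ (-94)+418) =93248/ 6667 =13.99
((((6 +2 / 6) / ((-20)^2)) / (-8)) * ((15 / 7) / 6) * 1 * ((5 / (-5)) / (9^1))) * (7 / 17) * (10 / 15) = 19 / 881280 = 0.00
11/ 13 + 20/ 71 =1041/ 923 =1.13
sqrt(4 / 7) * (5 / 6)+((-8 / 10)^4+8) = 5 * sqrt(7) / 21+5256 / 625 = 9.04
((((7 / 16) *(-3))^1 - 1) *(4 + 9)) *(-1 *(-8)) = -481 / 2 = -240.50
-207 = -207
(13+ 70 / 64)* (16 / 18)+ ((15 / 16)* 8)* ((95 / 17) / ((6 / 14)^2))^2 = 6955.06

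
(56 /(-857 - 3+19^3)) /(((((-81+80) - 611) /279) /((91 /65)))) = -434 /72845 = -0.01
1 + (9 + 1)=11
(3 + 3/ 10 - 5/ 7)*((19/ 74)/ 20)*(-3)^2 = 30951/ 103600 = 0.30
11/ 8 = 1.38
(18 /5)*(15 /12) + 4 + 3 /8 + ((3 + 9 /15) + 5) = 699 /40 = 17.48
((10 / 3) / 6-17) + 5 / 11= -1583 / 99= -15.99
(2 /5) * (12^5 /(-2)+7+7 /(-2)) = -49765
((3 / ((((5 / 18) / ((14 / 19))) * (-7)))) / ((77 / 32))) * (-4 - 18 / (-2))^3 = -86400 / 1463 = -59.06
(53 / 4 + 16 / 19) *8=2142 / 19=112.74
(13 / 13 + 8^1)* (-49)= -441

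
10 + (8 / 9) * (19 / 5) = 602 / 45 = 13.38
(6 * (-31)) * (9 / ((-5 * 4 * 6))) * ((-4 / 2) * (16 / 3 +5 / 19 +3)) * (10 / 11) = -45570 / 209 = -218.04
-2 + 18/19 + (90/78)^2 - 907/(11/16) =-46588187/35321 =-1318.99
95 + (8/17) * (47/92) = 37239/391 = 95.24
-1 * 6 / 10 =-3 / 5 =-0.60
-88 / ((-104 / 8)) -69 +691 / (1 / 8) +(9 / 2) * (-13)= 5407.27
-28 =-28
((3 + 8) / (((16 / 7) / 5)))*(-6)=-1155 / 8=-144.38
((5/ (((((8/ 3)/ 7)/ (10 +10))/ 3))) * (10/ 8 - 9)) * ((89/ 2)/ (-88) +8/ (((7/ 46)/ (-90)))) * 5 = 203312287125/ 1408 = 144397931.20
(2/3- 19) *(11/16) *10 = -3025/24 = -126.04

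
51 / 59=0.86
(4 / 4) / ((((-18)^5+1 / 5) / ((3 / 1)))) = -15 / 9447839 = -0.00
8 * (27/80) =27/10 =2.70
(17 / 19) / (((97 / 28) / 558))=265608 / 1843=144.12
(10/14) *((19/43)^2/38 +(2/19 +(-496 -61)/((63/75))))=-4891177265/10328514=-473.56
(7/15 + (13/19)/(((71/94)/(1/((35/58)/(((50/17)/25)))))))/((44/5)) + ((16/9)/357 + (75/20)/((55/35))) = 13823407/5609142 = 2.46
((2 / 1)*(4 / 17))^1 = 8 / 17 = 0.47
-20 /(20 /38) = -38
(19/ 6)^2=361/ 36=10.03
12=12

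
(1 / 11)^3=1 / 1331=0.00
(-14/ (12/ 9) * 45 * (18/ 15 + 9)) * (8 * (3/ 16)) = -28917/ 4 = -7229.25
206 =206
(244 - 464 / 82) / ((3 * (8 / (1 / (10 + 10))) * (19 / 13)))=31759 / 93480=0.34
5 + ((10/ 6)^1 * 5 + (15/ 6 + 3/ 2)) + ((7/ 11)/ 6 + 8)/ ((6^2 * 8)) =330007/ 19008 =17.36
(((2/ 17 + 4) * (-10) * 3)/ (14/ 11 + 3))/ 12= -1925/ 799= -2.41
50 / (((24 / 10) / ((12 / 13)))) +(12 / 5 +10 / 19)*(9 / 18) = 25557 / 1235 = 20.69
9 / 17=0.53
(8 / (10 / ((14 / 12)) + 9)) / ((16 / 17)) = 119 / 246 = 0.48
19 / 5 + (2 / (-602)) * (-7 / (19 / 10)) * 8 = 15923 / 4085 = 3.90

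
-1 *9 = -9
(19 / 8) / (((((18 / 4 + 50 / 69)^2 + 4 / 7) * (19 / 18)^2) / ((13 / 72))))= 3899259 / 282344788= 0.01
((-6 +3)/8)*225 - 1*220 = -2435/8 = -304.38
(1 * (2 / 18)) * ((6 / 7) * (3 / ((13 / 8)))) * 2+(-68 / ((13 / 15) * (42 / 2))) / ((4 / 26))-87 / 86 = -24.95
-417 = -417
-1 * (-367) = 367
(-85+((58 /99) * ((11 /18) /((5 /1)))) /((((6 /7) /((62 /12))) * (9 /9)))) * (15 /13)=-1233007 /12636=-97.58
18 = 18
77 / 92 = 0.84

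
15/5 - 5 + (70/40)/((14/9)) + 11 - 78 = -543/8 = -67.88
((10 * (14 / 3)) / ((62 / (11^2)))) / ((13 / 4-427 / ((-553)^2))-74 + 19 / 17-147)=-5032392904 / 11970166617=-0.42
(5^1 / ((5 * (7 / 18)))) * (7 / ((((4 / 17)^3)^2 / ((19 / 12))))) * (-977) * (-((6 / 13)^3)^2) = 1586062.85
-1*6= -6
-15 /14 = -1.07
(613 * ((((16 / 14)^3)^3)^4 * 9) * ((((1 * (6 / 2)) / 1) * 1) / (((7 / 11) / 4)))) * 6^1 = 76390651.99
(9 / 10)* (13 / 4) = 117 / 40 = 2.92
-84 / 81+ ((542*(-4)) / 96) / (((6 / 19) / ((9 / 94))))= -160079 / 20304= -7.88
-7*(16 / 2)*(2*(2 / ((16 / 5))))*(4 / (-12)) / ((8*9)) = 35 / 108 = 0.32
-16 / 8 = -2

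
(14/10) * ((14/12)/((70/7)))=49/300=0.16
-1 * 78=-78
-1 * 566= -566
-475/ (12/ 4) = -475/ 3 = -158.33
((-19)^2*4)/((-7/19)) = -27436/7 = -3919.43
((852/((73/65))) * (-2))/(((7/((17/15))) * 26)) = -4828/511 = -9.45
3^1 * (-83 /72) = -3.46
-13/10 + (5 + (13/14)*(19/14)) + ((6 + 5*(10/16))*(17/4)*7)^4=1395228602496357429/256901120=5430994627.41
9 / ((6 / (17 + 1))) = 27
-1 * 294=-294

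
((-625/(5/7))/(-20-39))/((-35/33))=-825/59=-13.98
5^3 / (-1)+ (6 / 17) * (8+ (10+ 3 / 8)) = -8059 / 68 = -118.51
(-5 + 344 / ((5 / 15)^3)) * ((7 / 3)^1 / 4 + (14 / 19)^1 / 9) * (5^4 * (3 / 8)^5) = 71276034375 / 2490368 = 28620.68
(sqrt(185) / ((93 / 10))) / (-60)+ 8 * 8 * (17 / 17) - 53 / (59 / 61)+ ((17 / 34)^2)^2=8747 / 944 - sqrt(185) / 558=9.24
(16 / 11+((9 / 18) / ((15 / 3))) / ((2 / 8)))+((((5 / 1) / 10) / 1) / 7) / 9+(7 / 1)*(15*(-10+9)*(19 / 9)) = -1523243 / 6930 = -219.80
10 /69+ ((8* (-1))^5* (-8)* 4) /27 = 24117338 /621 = 38836.29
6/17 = 0.35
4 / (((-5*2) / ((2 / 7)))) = -4 / 35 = -0.11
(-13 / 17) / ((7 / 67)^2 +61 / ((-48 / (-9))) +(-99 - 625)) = 933712 / 870031185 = 0.00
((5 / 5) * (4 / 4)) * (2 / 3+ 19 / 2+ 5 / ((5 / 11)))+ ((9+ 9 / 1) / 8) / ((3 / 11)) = 353 / 12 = 29.42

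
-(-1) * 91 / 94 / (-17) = -91 / 1598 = -0.06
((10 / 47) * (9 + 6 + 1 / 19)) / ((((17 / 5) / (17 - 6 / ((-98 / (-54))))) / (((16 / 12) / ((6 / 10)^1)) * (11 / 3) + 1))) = 124738900 / 1057077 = 118.00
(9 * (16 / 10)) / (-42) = -12 / 35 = -0.34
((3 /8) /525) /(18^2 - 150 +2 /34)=17 /4142600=0.00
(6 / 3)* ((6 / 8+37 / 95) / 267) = 433 / 50730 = 0.01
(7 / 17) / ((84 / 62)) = 31 / 102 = 0.30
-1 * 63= -63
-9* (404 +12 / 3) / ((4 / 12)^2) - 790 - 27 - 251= -34116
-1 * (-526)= 526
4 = 4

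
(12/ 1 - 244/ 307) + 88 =30456/ 307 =99.21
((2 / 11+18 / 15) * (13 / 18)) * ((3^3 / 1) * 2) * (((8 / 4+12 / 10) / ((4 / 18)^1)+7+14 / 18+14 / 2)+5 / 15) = 1312064 / 825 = 1590.38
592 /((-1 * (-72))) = 74 /9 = 8.22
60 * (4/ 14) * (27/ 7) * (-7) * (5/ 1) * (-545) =8829000/ 7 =1261285.71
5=5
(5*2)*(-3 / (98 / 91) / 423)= -65 / 987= -0.07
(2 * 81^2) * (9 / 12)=19683 / 2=9841.50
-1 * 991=-991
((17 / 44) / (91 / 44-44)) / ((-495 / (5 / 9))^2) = -0.00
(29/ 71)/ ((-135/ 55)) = -319/ 1917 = -0.17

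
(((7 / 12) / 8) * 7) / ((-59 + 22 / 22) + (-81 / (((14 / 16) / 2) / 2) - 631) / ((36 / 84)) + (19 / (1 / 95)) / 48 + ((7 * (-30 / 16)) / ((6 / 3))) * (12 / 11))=-539 / 2496266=-0.00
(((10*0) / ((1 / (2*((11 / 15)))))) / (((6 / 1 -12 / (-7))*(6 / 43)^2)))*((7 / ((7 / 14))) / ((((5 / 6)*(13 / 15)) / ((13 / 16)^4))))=0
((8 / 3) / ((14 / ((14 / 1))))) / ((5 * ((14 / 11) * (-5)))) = -44 / 525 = -0.08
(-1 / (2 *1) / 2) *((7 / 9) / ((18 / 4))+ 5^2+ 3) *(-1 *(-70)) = -39935 / 81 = -493.02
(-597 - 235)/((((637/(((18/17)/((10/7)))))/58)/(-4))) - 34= 113402/595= 190.59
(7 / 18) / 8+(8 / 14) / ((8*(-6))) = 0.04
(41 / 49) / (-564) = -41 / 27636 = -0.00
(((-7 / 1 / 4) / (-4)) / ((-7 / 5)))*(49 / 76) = -245 / 1216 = -0.20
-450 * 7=-3150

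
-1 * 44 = -44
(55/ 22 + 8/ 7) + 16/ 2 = 163/ 14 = 11.64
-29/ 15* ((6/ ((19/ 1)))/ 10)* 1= -29/ 475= -0.06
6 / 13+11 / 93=701 / 1209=0.58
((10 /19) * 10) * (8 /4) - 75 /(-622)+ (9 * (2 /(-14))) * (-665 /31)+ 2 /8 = 28193109 /732716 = 38.48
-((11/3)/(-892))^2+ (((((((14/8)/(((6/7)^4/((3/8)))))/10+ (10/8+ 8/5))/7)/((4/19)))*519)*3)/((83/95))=3827411909500345/1065094926336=3593.49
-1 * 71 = -71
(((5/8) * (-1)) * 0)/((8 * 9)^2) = 0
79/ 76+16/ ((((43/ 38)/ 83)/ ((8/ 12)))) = 7680719/ 9804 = 783.43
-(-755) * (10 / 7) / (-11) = -7550 / 77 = -98.05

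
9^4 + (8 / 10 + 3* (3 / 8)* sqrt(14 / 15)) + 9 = 3* sqrt(210) / 40 + 32854 / 5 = 6571.89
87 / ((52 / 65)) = 435 / 4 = 108.75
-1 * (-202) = 202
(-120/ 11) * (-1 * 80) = 9600/ 11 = 872.73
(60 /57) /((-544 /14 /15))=-0.41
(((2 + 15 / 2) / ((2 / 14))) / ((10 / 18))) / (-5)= -1197 / 50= -23.94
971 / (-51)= -971 / 51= -19.04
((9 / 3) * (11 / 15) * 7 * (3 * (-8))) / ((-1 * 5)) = 1848 / 25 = 73.92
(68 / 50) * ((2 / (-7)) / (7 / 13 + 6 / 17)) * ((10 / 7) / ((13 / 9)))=-20808 / 48265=-0.43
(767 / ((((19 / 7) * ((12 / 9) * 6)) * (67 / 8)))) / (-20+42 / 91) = -69797 / 323342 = -0.22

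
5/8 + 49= 397/8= 49.62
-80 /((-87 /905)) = 832.18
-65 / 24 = -2.71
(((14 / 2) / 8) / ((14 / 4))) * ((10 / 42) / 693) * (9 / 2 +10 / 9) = 505 / 1047816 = 0.00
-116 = -116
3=3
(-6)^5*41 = -318816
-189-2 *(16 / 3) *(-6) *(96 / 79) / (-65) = -976659 / 5135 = -190.20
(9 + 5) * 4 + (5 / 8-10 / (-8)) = 463 / 8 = 57.88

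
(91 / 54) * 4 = 182 / 27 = 6.74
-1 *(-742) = 742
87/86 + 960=82647/86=961.01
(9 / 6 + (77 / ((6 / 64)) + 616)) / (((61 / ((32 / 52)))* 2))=17266 / 2379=7.26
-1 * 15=-15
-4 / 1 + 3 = -1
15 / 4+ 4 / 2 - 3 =11 / 4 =2.75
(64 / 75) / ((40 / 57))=152 / 125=1.22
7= 7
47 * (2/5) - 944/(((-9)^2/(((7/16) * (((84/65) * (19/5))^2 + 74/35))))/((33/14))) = -296.45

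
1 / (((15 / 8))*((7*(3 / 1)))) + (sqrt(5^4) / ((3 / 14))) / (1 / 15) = 551258 / 315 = 1750.03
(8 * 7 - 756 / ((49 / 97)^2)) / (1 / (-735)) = 14954460 / 7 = 2136351.43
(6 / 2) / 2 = 3 / 2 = 1.50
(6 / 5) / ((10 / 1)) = 3 / 25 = 0.12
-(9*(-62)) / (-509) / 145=-558 / 73805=-0.01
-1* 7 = -7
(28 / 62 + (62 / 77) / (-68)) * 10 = 178455 / 40579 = 4.40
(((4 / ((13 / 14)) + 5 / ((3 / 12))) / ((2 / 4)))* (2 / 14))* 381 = 240792 / 91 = 2646.07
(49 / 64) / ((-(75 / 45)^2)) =-441 / 1600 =-0.28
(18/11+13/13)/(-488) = -29/5368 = -0.01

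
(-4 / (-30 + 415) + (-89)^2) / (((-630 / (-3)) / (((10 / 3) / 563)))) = 0.22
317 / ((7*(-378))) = -0.12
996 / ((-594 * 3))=-166 / 297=-0.56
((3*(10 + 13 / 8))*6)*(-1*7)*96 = -140616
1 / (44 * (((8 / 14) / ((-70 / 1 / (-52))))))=245 / 4576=0.05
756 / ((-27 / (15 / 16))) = -105 / 4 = -26.25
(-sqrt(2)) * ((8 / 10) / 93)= -4 * sqrt(2) / 465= -0.01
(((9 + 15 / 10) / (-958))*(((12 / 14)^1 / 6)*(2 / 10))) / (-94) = 3 / 900520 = 0.00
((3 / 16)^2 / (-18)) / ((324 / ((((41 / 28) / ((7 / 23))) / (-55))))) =943 / 1788272640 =0.00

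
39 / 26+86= 175 / 2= 87.50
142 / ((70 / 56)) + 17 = 653 / 5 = 130.60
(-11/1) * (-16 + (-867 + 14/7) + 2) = 9669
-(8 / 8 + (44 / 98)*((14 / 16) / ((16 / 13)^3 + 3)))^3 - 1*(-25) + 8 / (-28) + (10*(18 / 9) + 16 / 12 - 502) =-36752172921797837081 / 80382734641368768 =-457.21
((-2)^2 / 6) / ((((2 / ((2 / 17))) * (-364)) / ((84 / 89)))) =-0.00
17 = 17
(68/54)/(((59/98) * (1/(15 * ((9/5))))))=3332/59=56.47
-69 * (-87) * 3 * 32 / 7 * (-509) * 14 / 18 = -32592288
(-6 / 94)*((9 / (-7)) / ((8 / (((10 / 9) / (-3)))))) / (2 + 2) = -5 / 5264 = -0.00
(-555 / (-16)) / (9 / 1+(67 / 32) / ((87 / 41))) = 96570 / 27803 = 3.47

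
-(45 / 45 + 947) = -948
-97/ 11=-8.82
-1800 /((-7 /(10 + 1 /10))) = 18180 /7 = 2597.14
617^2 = 380689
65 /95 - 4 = -63 /19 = -3.32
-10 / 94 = -5 / 47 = -0.11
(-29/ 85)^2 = 841/ 7225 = 0.12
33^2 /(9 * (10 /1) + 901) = 1.10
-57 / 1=-57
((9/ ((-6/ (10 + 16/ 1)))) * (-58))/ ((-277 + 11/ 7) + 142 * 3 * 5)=7917/ 6491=1.22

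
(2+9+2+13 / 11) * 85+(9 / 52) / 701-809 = 158967271 / 400972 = 396.45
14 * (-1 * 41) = -574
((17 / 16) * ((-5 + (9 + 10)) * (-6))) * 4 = -357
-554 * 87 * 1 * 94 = -4530612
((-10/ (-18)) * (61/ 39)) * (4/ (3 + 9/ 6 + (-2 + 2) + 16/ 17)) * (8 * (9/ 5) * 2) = 132736/ 7215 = 18.40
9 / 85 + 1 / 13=202 / 1105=0.18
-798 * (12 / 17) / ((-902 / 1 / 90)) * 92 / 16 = 2477790 / 7667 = 323.18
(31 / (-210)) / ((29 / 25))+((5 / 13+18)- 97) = -1246811 / 15834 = -78.74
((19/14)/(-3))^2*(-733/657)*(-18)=264613/64386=4.11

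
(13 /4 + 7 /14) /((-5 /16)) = -12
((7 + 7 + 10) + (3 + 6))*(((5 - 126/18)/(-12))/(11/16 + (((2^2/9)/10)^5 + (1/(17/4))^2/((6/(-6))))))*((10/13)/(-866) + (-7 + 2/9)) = -179068242211650000/3036146700983747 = -58.98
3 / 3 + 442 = 443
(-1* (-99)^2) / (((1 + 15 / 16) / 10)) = -1568160 / 31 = -50585.81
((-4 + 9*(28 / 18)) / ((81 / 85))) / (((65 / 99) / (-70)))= -130900 / 117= -1118.80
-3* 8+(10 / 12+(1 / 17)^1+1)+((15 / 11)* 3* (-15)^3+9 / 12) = -31030427 / 2244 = -13828.18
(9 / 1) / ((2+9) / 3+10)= 27 / 41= 0.66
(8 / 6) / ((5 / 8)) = 32 / 15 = 2.13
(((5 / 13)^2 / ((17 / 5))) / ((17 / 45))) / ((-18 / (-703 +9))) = 216875 / 48841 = 4.44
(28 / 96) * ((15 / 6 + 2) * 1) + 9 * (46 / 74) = 4089 / 592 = 6.91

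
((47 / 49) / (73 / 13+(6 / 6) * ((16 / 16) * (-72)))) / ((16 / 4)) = -611 / 169148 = -0.00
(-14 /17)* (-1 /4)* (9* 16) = 504 /17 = 29.65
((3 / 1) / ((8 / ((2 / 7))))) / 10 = 0.01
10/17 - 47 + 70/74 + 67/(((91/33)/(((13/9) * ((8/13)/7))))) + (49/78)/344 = -35046719243/826989072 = -42.38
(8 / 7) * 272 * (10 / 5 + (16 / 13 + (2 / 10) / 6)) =1385024 / 1365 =1014.67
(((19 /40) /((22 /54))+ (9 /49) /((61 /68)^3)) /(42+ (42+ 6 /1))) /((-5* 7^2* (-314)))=772308013 /3764731379948000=0.00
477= 477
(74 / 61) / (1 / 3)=3.64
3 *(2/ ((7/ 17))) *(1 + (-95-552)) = -65892/ 7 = -9413.14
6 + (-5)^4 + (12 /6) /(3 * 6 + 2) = 6311 /10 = 631.10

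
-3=-3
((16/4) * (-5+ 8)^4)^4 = 11019960576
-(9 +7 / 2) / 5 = -5 / 2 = -2.50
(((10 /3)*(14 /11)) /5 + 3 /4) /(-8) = -211 /1056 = -0.20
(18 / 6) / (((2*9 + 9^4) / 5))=5 / 2193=0.00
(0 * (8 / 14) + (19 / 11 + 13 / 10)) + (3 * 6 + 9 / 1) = 3303 / 110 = 30.03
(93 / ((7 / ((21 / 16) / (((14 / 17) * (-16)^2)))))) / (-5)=-4743 / 286720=-0.02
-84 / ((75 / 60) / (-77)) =25872 / 5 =5174.40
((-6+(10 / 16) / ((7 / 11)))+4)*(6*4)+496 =3301 / 7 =471.57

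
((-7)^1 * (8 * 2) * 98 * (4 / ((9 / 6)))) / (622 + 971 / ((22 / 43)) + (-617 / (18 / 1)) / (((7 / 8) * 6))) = -121701888 / 10450445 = -11.65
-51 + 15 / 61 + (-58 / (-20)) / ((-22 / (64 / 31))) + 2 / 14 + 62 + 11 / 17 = 145594264 / 12376595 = 11.76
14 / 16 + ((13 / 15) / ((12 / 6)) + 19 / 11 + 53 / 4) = 16.29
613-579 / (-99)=20422 / 33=618.85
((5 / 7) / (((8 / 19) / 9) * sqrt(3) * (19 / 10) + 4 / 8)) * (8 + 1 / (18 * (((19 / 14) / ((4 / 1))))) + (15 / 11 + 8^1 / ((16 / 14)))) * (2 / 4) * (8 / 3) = 31088000 / 893893 - 49740800 * sqrt(3) / 8045037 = 24.07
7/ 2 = 3.50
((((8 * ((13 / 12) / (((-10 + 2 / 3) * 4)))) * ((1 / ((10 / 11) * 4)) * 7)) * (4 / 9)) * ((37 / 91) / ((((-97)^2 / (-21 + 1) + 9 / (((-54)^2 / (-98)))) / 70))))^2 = 2772225 / 19226040964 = 0.00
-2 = -2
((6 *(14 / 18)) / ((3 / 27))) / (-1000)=-21 / 500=-0.04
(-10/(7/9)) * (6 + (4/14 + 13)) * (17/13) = -324.25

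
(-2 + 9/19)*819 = -23751/19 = -1250.05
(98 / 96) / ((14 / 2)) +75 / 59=1.42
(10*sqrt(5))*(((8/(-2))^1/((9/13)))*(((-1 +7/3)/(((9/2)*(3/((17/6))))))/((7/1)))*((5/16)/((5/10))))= -22100*sqrt(5)/15309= -3.23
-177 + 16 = -161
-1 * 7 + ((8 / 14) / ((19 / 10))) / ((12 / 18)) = -871 / 133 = -6.55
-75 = -75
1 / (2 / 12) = 6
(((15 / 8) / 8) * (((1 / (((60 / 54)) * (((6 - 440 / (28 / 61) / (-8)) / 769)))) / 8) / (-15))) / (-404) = 48447 / 1821813760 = 0.00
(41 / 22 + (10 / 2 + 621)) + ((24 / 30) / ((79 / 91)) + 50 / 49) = 268177507 / 425810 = 629.81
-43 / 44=-0.98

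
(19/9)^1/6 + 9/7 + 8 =3643/378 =9.64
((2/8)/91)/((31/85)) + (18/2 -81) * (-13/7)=1508917/11284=133.72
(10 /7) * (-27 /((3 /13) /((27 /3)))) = -10530 /7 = -1504.29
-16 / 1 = -16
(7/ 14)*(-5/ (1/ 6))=-15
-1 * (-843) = 843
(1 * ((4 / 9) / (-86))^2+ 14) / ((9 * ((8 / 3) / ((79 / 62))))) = 0.74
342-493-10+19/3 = -464/3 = -154.67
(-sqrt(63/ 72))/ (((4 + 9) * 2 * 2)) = -0.02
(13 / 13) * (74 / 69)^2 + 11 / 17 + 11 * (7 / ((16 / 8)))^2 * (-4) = -43479580 / 80937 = -537.20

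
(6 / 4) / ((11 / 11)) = 3 / 2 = 1.50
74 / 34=37 / 17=2.18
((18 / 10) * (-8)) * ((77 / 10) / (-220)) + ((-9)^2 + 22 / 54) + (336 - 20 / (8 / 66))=853576 / 3375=252.91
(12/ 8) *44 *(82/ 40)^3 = 2274393/ 4000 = 568.60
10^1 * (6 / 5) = 12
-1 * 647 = -647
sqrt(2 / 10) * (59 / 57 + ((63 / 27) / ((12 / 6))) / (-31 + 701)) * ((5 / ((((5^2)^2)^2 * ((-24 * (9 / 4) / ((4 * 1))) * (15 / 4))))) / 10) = -79193 * sqrt(5) / 15104443359375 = -0.00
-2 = -2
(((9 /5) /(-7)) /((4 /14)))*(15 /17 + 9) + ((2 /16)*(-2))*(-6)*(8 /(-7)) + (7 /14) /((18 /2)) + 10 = -5921 /10710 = -0.55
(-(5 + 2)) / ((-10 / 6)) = 21 / 5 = 4.20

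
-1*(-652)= 652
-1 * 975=-975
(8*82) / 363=656 / 363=1.81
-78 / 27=-26 / 9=-2.89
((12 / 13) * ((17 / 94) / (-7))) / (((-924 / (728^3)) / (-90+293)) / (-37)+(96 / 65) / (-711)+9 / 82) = -5636309786714880 / 25448626230959623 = -0.22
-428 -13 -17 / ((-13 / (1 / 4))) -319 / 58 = -23201 / 52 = -446.17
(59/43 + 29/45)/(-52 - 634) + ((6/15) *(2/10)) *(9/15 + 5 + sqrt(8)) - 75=-1237062154/16592625 + 4 *sqrt(2)/25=-74.33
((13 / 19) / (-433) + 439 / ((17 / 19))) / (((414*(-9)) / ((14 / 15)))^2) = 3362438114 / 109219113353475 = 0.00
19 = 19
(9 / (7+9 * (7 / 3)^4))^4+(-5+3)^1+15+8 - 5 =589770204960577 / 36860635119616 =16.00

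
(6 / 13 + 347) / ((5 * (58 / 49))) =221333 / 3770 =58.71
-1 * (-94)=94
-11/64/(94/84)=-231/1504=-0.15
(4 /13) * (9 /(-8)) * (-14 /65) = 63 /845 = 0.07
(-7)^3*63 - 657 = -22266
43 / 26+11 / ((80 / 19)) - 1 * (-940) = 982037 / 1040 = 944.27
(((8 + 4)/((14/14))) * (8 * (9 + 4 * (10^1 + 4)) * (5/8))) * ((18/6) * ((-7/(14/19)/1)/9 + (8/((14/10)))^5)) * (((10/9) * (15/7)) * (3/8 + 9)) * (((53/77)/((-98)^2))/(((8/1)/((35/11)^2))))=144289.95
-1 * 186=-186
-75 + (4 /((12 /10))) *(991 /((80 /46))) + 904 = 32741 /12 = 2728.42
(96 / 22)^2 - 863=-102119 / 121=-843.96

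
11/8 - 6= -37/8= -4.62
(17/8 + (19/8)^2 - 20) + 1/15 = -12.17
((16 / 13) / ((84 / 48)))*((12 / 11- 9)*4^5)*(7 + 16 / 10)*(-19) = 4658233344 / 5005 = 930715.95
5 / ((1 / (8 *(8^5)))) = 1310720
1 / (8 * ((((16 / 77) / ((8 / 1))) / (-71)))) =-5467 / 16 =-341.69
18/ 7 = 2.57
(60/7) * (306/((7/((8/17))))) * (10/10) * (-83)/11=-717120/539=-1330.46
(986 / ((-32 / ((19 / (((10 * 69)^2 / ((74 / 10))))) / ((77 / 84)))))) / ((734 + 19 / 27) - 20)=-3119211 / 224578486000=-0.00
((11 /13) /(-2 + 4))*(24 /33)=4 /13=0.31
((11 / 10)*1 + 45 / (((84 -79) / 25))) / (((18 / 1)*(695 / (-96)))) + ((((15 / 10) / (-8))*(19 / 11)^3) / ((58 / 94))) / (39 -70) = -336214425577 / 199587709200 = -1.68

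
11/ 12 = 0.92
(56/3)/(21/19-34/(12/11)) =-2128/3427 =-0.62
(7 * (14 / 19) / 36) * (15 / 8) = 245 / 912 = 0.27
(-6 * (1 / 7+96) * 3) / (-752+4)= 2.31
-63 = -63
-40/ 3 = -13.33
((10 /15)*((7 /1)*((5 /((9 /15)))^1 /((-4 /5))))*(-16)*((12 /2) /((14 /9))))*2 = 6000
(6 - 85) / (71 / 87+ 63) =-1.24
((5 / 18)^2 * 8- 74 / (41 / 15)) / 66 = -0.40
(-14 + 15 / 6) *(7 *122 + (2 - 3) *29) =-18975 / 2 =-9487.50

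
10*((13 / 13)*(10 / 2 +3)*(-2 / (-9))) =160 / 9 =17.78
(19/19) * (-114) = -114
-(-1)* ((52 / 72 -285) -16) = -5405 / 18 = -300.28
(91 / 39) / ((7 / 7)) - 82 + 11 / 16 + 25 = -2591 / 48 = -53.98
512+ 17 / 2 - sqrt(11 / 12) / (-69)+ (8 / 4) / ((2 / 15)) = sqrt(33) / 414+ 1071 / 2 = 535.51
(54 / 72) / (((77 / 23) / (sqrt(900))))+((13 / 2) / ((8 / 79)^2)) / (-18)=-5054921 / 177408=-28.49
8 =8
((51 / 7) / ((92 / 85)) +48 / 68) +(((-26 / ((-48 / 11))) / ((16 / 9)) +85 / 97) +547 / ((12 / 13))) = 61601783927 / 101947776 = 604.25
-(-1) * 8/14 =4/7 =0.57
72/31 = 2.32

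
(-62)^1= -62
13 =13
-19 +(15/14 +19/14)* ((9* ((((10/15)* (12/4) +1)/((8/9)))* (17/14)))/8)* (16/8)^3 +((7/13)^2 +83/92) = 218704457/3047408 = 71.77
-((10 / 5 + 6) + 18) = -26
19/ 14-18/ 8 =-25/ 28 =-0.89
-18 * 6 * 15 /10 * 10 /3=-540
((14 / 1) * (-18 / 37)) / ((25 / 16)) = -4032 / 925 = -4.36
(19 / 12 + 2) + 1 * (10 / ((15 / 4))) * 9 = 331 / 12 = 27.58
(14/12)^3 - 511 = -509.41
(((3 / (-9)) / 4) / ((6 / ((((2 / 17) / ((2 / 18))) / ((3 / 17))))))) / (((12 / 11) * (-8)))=11 / 1152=0.01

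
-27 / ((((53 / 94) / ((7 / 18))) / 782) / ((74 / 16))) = -14278929 / 212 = -67353.44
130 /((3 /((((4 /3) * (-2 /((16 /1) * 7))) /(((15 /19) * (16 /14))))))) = -247 /216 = -1.14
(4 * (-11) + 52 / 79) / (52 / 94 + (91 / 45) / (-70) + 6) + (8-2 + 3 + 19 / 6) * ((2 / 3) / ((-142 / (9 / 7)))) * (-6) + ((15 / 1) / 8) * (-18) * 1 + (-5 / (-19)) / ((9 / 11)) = -146864689542079 / 3705817681188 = -39.63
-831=-831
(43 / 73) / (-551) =-43 / 40223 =-0.00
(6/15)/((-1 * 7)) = -2/35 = -0.06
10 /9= 1.11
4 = 4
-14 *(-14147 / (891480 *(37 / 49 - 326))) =-0.00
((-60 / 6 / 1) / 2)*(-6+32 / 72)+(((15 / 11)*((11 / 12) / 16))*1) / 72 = 128005 / 4608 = 27.78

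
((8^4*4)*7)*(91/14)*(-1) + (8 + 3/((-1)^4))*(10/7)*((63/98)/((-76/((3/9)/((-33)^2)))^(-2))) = 30516177517552/49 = 622779133011.27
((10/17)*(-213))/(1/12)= -25560/17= -1503.53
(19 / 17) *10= 190 / 17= 11.18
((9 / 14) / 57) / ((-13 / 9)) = -0.01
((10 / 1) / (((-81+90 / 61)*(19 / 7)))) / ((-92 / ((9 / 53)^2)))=2745 / 189040082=0.00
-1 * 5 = -5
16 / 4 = 4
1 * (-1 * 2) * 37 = -74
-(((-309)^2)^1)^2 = -9116621361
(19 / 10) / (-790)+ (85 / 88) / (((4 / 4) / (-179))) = -30050043 / 173800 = -172.90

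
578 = 578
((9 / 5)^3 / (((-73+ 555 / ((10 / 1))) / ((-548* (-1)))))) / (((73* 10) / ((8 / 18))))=-177552 / 1596875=-0.11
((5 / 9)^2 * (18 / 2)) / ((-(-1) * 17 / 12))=100 / 51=1.96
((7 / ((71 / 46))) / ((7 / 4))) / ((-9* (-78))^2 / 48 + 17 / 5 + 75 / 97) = 356960 / 1414716961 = 0.00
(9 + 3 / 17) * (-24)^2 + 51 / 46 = 4134243 / 782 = 5286.76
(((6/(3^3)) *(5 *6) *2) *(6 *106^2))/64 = 14045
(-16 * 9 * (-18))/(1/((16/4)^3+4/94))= 7801920/47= 165998.30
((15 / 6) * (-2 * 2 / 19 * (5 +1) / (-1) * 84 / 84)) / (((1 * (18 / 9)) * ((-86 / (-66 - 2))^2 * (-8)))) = -0.12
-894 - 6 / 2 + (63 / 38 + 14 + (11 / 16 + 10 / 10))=-267415 / 304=-879.65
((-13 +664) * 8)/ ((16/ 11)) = 7161/ 2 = 3580.50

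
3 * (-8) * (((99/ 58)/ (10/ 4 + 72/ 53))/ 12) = -10494/ 11861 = -0.88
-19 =-19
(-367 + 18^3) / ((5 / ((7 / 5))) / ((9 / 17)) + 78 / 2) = 344295 / 2882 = 119.46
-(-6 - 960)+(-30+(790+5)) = 1731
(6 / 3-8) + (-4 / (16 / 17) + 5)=-21 / 4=-5.25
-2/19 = -0.11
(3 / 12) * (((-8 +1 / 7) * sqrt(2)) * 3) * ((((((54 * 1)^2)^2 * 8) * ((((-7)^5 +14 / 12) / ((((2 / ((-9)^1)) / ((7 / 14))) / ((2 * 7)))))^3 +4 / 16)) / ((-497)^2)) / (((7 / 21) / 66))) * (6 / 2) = -202251346955210635348231.70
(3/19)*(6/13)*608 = 576/13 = 44.31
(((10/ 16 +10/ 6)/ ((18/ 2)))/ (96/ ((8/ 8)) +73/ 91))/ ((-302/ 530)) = -1326325/ 287314344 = -0.00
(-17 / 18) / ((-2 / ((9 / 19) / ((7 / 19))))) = 17 / 28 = 0.61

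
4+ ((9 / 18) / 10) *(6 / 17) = 683 / 170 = 4.02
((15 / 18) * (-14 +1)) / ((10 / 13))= -14.08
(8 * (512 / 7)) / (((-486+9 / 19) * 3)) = -77824 / 193725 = -0.40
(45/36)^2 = 25/16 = 1.56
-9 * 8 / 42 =-1.71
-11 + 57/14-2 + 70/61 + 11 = 2749/854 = 3.22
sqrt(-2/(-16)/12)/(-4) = -sqrt(6)/96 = -0.03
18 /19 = 0.95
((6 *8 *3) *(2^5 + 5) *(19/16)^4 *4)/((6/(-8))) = -14465631/256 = -56506.37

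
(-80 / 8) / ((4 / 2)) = -5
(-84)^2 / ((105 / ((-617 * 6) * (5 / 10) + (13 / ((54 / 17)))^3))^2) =78776773268032009 / 38742048900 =2033366.21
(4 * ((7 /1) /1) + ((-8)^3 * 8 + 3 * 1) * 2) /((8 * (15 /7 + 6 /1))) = -28553 /228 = -125.23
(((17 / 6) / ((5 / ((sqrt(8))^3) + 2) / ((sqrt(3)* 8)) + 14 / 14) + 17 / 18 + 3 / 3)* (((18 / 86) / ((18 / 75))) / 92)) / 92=25* (175* sqrt(6) + 2240* sqrt(3) + 66048) / (4367424* (5* sqrt(6) + 64* sqrt(3) + 768))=0.00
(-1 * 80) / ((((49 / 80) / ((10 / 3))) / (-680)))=43520000 / 147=296054.42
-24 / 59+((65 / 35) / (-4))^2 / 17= -309901 / 786352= -0.39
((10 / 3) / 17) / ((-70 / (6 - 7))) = 1 / 357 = 0.00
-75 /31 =-2.42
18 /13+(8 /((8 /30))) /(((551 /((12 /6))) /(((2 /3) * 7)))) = 13558 /7163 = 1.89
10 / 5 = 2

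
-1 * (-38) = 38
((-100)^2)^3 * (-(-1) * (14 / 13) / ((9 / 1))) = 14000000000000 / 117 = 119658119658.12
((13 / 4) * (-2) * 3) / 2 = -39 / 4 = -9.75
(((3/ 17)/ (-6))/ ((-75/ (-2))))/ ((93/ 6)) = -2/ 39525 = -0.00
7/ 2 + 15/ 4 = 29/ 4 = 7.25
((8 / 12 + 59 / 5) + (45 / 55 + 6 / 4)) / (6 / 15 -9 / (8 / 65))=-19516 / 95997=-0.20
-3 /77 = -0.04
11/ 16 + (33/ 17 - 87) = -22949/ 272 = -84.37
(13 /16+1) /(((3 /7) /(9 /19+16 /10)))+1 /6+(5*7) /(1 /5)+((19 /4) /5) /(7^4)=2013845483 /10948560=183.94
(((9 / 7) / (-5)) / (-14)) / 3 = 3 / 490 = 0.01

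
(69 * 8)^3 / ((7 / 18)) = 3027538944 / 7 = 432505563.43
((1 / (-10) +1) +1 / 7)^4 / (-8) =-28398241 / 192080000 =-0.15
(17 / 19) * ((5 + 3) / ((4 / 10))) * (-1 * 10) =-3400 / 19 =-178.95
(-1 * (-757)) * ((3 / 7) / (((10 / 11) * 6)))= 8327 / 140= 59.48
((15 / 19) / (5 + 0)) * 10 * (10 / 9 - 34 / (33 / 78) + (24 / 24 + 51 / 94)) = -3615845 / 29469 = -122.70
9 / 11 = 0.82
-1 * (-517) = 517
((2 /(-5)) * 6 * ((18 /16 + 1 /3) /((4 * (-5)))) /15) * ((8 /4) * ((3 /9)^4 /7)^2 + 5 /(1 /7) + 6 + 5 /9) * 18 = 8.73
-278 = -278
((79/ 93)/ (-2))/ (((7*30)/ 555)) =-2923/ 2604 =-1.12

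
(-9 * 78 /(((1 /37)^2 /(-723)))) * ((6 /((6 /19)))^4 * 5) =452755011010770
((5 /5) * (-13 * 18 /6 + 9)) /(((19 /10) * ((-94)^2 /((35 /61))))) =-2625 /2560231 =-0.00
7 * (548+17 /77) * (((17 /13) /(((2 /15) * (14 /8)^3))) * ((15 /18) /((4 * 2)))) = 35881050 /49049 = 731.53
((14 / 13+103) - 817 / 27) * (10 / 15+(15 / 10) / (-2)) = -12955 / 2106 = -6.15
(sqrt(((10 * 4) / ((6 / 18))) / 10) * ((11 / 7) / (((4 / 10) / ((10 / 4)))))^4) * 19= 108663671875 * sqrt(3) / 307328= 612410.85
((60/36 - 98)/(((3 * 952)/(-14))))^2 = 0.22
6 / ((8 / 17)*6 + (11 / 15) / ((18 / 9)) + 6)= 3060 / 4687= 0.65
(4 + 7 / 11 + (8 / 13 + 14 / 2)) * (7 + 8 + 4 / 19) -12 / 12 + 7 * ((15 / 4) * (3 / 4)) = 8913631 / 43472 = 205.04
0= 0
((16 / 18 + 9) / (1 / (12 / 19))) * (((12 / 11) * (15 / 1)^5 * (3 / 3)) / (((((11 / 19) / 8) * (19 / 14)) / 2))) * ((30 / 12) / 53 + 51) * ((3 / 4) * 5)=2457497637000000 / 121847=20168716808.78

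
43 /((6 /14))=100.33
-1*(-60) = 60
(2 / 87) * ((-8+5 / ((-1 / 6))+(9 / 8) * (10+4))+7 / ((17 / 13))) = -383 / 986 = -0.39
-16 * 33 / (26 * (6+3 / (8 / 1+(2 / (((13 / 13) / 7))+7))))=-3.33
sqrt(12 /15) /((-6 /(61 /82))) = -61 *sqrt(5) /1230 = -0.11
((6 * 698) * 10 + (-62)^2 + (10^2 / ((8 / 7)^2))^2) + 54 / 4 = 13209425 / 256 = 51599.32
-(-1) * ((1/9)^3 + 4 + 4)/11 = 5833/8019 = 0.73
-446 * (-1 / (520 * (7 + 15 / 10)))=223 / 2210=0.10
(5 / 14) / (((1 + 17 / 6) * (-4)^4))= 15 / 41216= 0.00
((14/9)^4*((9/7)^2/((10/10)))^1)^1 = 784/81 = 9.68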